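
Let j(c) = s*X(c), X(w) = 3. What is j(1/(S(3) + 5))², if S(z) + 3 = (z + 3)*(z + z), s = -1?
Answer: 9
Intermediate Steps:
S(z) = -3 + 2*z*(3 + z) (S(z) = -3 + (z + 3)*(z + z) = -3 + (3 + z)*(2*z) = -3 + 2*z*(3 + z))
j(c) = -3 (j(c) = -1*3 = -3)
j(1/(S(3) + 5))² = (-3)² = 9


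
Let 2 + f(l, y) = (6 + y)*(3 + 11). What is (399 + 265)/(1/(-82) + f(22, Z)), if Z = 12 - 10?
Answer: 54448/9019 ≈ 6.0370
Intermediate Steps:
Z = 2
f(l, y) = 82 + 14*y (f(l, y) = -2 + (6 + y)*(3 + 11) = -2 + (6 + y)*14 = -2 + (84 + 14*y) = 82 + 14*y)
(399 + 265)/(1/(-82) + f(22, Z)) = (399 + 265)/(1/(-82) + (82 + 14*2)) = 664/(-1/82 + (82 + 28)) = 664/(-1/82 + 110) = 664/(9019/82) = 664*(82/9019) = 54448/9019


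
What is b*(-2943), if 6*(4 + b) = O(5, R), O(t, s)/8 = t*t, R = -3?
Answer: -86328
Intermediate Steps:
O(t, s) = 8*t² (O(t, s) = 8*(t*t) = 8*t²)
b = 88/3 (b = -4 + (8*5²)/6 = -4 + (8*25)/6 = -4 + (⅙)*200 = -4 + 100/3 = 88/3 ≈ 29.333)
b*(-2943) = (88/3)*(-2943) = -86328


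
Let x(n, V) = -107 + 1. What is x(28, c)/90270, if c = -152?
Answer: -53/45135 ≈ -0.0011743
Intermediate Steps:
x(n, V) = -106
x(28, c)/90270 = -106/90270 = -106*1/90270 = -53/45135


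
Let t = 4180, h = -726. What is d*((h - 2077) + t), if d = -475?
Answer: -654075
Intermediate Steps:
d*((h - 2077) + t) = -475*((-726 - 2077) + 4180) = -475*(-2803 + 4180) = -475*1377 = -654075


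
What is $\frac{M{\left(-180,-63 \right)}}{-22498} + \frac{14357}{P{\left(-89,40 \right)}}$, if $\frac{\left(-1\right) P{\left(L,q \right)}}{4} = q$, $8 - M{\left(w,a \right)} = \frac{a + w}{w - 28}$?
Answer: $- \frac{149966551}{1671280} \approx -89.732$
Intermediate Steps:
$M{\left(w,a \right)} = 8 - \frac{a + w}{-28 + w}$ ($M{\left(w,a \right)} = 8 - \frac{a + w}{w - 28} = 8 - \frac{a + w}{-28 + w}$)
$P{\left(L,q \right)} = - 4 q$
$\frac{M{\left(-180,-63 \right)}}{-22498} + \frac{14357}{P{\left(-89,40 \right)}} = \frac{\frac{1}{-28 - 180} \left(-224 - -63 + 7 \left(-180\right)\right)}{-22498} + \frac{14357}{\left(-4\right) 40} = \frac{-224 + 63 - 1260}{-208} \left(- \frac{1}{22498}\right) + \frac{14357}{-160} = \left(- \frac{1}{208}\right) \left(-1421\right) \left(- \frac{1}{22498}\right) + 14357 \left(- \frac{1}{160}\right) = \frac{1421}{208} \left(- \frac{1}{22498}\right) - \frac{14357}{160} = - \frac{203}{668512} - \frac{14357}{160} = - \frac{149966551}{1671280}$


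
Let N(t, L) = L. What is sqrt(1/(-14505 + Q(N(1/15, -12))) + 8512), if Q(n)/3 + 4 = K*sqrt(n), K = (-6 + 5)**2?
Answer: sqrt(8512 - 1/(14517 - 6*I*sqrt(3))) ≈ 92.26 - 0.e-10*I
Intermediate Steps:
K = 1 (K = (-1)**2 = 1)
Q(n) = -12 + 3*sqrt(n) (Q(n) = -12 + 3*(1*sqrt(n)) = -12 + 3*sqrt(n))
sqrt(1/(-14505 + Q(N(1/15, -12))) + 8512) = sqrt(1/(-14505 + (-12 + 3*sqrt(-12))) + 8512) = sqrt(1/(-14505 + (-12 + 3*(2*I*sqrt(3)))) + 8512) = sqrt(1/(-14505 + (-12 + 6*I*sqrt(3))) + 8512) = sqrt(1/(-14517 + 6*I*sqrt(3)) + 8512) = sqrt(8512 + 1/(-14517 + 6*I*sqrt(3)))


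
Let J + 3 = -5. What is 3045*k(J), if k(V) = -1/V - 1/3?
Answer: -5075/8 ≈ -634.38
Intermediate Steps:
J = -8 (J = -3 - 5 = -8)
k(V) = -1/3 - 1/V (k(V) = -1/V - 1*1/3 = -1/V - 1/3 = -1/3 - 1/V)
3045*k(J) = 3045*((1/3)*(-3 - 1*(-8))/(-8)) = 3045*((1/3)*(-1/8)*(-3 + 8)) = 3045*((1/3)*(-1/8)*5) = 3045*(-5/24) = -5075/8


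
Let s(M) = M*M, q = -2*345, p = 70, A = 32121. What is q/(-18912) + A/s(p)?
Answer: 25452223/3861200 ≈ 6.5918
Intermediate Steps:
q = -690
s(M) = M²
q/(-18912) + A/s(p) = -690/(-18912) + 32121/(70²) = -690*(-1/18912) + 32121/4900 = 115/3152 + 32121*(1/4900) = 115/3152 + 32121/4900 = 25452223/3861200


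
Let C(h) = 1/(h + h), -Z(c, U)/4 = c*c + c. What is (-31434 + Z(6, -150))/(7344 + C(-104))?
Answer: -6573216/1527551 ≈ -4.3031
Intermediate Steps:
Z(c, U) = -4*c - 4*c**2 (Z(c, U) = -4*(c*c + c) = -4*(c**2 + c) = -4*(c + c**2) = -4*c - 4*c**2)
C(h) = 1/(2*h)
(-31434 + Z(6, -150))/(7344 + C(-104)) = (-31434 - 4*6*(1 + 6))/(7344 + (1/2)/(-104)) = (-31434 - 4*6*7)/(7344 + (1/2)*(-1/104)) = (-31434 - 168)/(7344 - 1/208) = -31602/1527551/208 = -31602*208/1527551 = -6573216/1527551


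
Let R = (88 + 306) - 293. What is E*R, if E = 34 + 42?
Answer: 7676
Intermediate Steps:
E = 76
R = 101 (R = 394 - 293 = 101)
E*R = 76*101 = 7676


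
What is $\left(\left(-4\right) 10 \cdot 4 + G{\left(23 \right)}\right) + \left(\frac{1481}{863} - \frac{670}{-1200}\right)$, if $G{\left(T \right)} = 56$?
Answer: $- \frac{10534699}{103560} \approx -101.73$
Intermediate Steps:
$\left(\left(-4\right) 10 \cdot 4 + G{\left(23 \right)}\right) + \left(\frac{1481}{863} - \frac{670}{-1200}\right) = \left(\left(-4\right) 10 \cdot 4 + 56\right) + \left(\frac{1481}{863} - \frac{670}{-1200}\right) = \left(\left(-40\right) 4 + 56\right) + \left(1481 \cdot \frac{1}{863} - - \frac{67}{120}\right) = \left(-160 + 56\right) + \left(\frac{1481}{863} + \frac{67}{120}\right) = -104 + \frac{235541}{103560} = - \frac{10534699}{103560}$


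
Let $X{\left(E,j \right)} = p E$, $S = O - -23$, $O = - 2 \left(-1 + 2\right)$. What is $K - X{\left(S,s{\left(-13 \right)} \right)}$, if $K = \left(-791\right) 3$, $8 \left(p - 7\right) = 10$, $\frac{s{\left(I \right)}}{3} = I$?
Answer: $- \frac{10185}{4} \approx -2546.3$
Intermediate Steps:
$s{\left(I \right)} = 3 I$
$O = -2$ ($O = \left(-2\right) 1 = -2$)
$p = \frac{33}{4}$ ($p = 7 + \frac{1}{8} \cdot 10 = 7 + \frac{5}{4} = \frac{33}{4} \approx 8.25$)
$S = 21$ ($S = -2 - -23 = -2 + 23 = 21$)
$X{\left(E,j \right)} = \frac{33 E}{4}$
$K = -2373$
$K - X{\left(S,s{\left(-13 \right)} \right)} = -2373 - \frac{33}{4} \cdot 21 = -2373 - \frac{693}{4} = - \frac{10185}{4}$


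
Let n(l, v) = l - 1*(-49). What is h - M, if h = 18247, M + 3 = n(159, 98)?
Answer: 18042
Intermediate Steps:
n(l, v) = 49 + l (n(l, v) = l + 49 = 49 + l)
M = 205 (M = -3 + (49 + 159) = -3 + 208 = 205)
h - M = 18247 - 1*205 = 18247 - 205 = 18042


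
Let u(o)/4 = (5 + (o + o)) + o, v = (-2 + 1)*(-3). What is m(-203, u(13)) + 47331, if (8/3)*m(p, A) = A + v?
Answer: 379185/8 ≈ 47398.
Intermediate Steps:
v = 3 (v = -1*(-3) = 3)
u(o) = 20 + 12*o (u(o) = 4*((5 + (o + o)) + o) = 4*((5 + 2*o) + o) = 4*(5 + 3*o) = 20 + 12*o)
m(p, A) = 9/8 + 3*A/8 (m(p, A) = 3*(A + 3)/8 = 3*(3 + A)/8 = 9/8 + 3*A/8)
m(-203, u(13)) + 47331 = (9/8 + 3*(20 + 12*13)/8) + 47331 = (9/8 + 3*(20 + 156)/8) + 47331 = (9/8 + (3/8)*176) + 47331 = (9/8 + 66) + 47331 = 537/8 + 47331 = 379185/8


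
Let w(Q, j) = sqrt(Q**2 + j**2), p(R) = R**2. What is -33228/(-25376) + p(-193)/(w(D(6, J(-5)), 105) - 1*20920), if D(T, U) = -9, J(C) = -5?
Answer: -50312299087/106783011736 - 111747*sqrt(1234)/437635294 ≈ -0.48013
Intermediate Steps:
-33228/(-25376) + p(-193)/(w(D(6, J(-5)), 105) - 1*20920) = -33228/(-25376) + (-193)**2/(sqrt((-9)**2 + 105**2) - 1*20920) = -33228*(-1/25376) + 37249/(sqrt(81 + 11025) - 20920) = 639/488 + 37249/(sqrt(11106) - 20920) = 639/488 + 37249/(3*sqrt(1234) - 20920) = 639/488 + 37249/(-20920 + 3*sqrt(1234))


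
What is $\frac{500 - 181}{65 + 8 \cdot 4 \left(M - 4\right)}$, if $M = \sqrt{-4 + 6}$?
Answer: $- \frac{20097}{1921} - \frac{10208 \sqrt{2}}{1921} \approx -17.977$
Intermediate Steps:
$M = \sqrt{2} \approx 1.4142$
$\frac{500 - 181}{65 + 8 \cdot 4 \left(M - 4\right)} = \frac{500 - 181}{65 + 8 \cdot 4 \left(\sqrt{2} - 4\right)} = \frac{319}{65 + 32 \left(-4 + \sqrt{2}\right)} = \frac{319}{65 - \left(128 - 32 \sqrt{2}\right)} = \frac{319}{-63 + 32 \sqrt{2}}$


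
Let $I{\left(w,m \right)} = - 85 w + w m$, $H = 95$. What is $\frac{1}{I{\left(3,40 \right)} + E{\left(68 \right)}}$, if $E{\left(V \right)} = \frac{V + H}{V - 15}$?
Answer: $- \frac{53}{6992} \approx -0.0075801$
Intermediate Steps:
$I{\left(w,m \right)} = - 85 w + m w$
$E{\left(V \right)} = \frac{95 + V}{-15 + V}$ ($E{\left(V \right)} = \frac{V + 95}{V - 15} = \frac{95 + V}{-15 + V}$)
$\frac{1}{I{\left(3,40 \right)} + E{\left(68 \right)}} = \frac{1}{3 \left(-85 + 40\right) + \frac{95 + 68}{-15 + 68}} = \frac{1}{3 \left(-45\right) + \frac{1}{53} \cdot 163} = \frac{1}{-135 + \frac{1}{53} \cdot 163} = \frac{1}{-135 + \frac{163}{53}} = \frac{1}{- \frac{6992}{53}} = - \frac{53}{6992}$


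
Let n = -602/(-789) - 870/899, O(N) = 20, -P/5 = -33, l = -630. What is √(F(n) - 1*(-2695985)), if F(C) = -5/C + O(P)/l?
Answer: √1863668425505719/26292 ≈ 1642.0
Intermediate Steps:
P = 165 (P = -5*(-33) = 165)
n = -5008/24459 (n = -602*(-1/789) - 870*1/899 = 602/789 - 30/31 = -5008/24459 ≈ -0.20475)
F(C) = -2/63 - 5/C (F(C) = -5/C + 20/(-630) = -5/C + 20*(-1/630) = -5/C - 2/63 = -2/63 - 5/C)
√(F(n) - 1*(-2695985)) = √((-2/63 - 5/(-5008/24459)) - 1*(-2695985)) = √((-2/63 - 5*(-24459/5008)) + 2695985) = √((-2/63 + 122295/5008) + 2695985) = √(7694569/315504 + 2695985) = √(850601746009/315504) = √1863668425505719/26292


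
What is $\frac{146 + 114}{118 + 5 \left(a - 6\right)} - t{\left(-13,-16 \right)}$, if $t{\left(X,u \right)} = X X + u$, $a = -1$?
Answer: $- \frac{12439}{83} \approx -149.87$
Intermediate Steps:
$t{\left(X,u \right)} = u + X^{2}$ ($t{\left(X,u \right)} = X^{2} + u = u + X^{2}$)
$\frac{146 + 114}{118 + 5 \left(a - 6\right)} - t{\left(-13,-16 \right)} = \frac{146 + 114}{118 + 5 \left(-1 - 6\right)} - \left(-16 + \left(-13\right)^{2}\right) = \frac{260}{118 + 5 \left(-7\right)} - \left(-16 + 169\right) = \frac{260}{118 - 35} - 153 = \frac{260}{83} - 153 = - \frac{12439}{83}$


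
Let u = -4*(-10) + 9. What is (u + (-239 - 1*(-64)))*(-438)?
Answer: 55188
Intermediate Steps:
u = 49 (u = 40 + 9 = 49)
(u + (-239 - 1*(-64)))*(-438) = (49 + (-239 - 1*(-64)))*(-438) = (49 + (-239 + 64))*(-438) = (49 - 175)*(-438) = -126*(-438) = 55188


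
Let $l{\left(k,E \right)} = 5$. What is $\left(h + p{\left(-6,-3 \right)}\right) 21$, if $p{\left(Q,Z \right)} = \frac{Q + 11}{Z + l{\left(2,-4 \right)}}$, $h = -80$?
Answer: $- \frac{3255}{2} \approx -1627.5$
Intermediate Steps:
$p{\left(Q,Z \right)} = \frac{11 + Q}{5 + Z}$ ($p{\left(Q,Z \right)} = \frac{Q + 11}{Z + 5} = \frac{11 + Q}{5 + Z}$)
$\left(h + p{\left(-6,-3 \right)}\right) 21 = \left(-80 + \frac{11 - 6}{5 - 3}\right) 21 = \left(-80 + \frac{1}{2} \cdot 5\right) 21 = \left(-80 + \frac{5}{2}\right) 21 = \left(- \frac{155}{2}\right) 21 = - \frac{3255}{2}$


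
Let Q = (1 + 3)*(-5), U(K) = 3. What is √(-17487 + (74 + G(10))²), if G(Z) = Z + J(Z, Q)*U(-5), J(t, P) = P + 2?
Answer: 3*I*√1843 ≈ 128.79*I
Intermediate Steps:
Q = -20 (Q = 4*(-5) = -20)
J(t, P) = 2 + P
G(Z) = -54 + Z (G(Z) = Z + (2 - 20)*3 = Z - 18*3 = Z - 54 = -54 + Z)
√(-17487 + (74 + G(10))²) = √(-17487 + (74 + (-54 + 10))²) = √(-17487 + (74 - 44)²) = √(-17487 + 30²) = √(-17487 + 900) = √(-16587) = 3*I*√1843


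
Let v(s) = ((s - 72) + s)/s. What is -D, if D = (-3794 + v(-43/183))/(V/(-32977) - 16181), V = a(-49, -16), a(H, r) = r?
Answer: -4942592760/22944835303 ≈ -0.21541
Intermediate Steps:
v(s) = (-72 + 2*s)/s (v(s) = ((-72 + s) + s)/s = (-72 + 2*s)/s)
V = -16
D = 4942592760/22944835303 (D = (-3794 + (2 - 72/((-43/183))))/(-16/(-32977) - 16181) = (-3794 + (2 - 72/((-43*1/183))))/(-16*(-1/32977) - 16181) = (-3794 + (2 - 72/(-43/183)))/(16/32977 - 16181) = (-3794 + (2 - 72*(-183/43)))/(-533600821/32977) = (-3794 + (2 + 13176/43))*(-32977/533600821) = (-3794 + 13262/43)*(-32977/533600821) = -149880/43*(-32977/533600821) = 4942592760/22944835303 ≈ 0.21541)
-D = -1*4942592760/22944835303 = -4942592760/22944835303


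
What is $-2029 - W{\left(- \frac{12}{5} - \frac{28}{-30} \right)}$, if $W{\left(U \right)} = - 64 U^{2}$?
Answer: $- \frac{425549}{225} \approx -1891.3$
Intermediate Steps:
$-2029 - W{\left(- \frac{12}{5} - \frac{28}{-30} \right)} = -2029 - - 64 \left(- \frac{12}{5} - \frac{28}{-30}\right)^{2} = -2029 - - 64 \left(\left(-12\right) \frac{1}{5} - - \frac{14}{15}\right)^{2} = -2029 - - 64 \left(- \frac{12}{5} + \frac{14}{15}\right)^{2} = -2029 - - 64 \left(- \frac{22}{15}\right)^{2} = -2029 - \left(-64\right) \frac{484}{225} = -2029 - - \frac{30976}{225} = -2029 + \frac{30976}{225} = - \frac{425549}{225}$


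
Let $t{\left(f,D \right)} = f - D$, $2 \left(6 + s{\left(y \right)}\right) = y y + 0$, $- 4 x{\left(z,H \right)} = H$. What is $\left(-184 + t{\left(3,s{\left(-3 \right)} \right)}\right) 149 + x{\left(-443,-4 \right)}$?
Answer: $- \frac{53489}{2} \approx -26745.0$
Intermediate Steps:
$x{\left(z,H \right)} = - \frac{H}{4}$
$s{\left(y \right)} = -6 + \frac{y^{2}}{2}$ ($s{\left(y \right)} = -6 + \frac{y y + 0}{2} = -6 + \frac{y^{2} + 0}{2} = -6 + \frac{y^{2}}{2}$)
$\left(-184 + t{\left(3,s{\left(-3 \right)} \right)}\right) 149 + x{\left(-443,-4 \right)} = \left(-184 + \left(3 - \left(-6 + \frac{\left(-3\right)^{2}}{2}\right)\right)\right) 149 - -1 = \left(-184 + \left(3 - \left(-6 + \frac{1}{2} \cdot 9\right)\right)\right) 149 + 1 = \left(-184 + \left(3 - \left(-6 + \frac{9}{2}\right)\right)\right) 149 + 1 = \left(-184 + \left(3 - - \frac{3}{2}\right)\right) 149 + 1 = \left(-184 + \left(3 + \frac{3}{2}\right)\right) 149 + 1 = \left(-184 + \frac{9}{2}\right) 149 + 1 = \left(- \frac{359}{2}\right) 149 + 1 = - \frac{53491}{2} + 1 = - \frac{53489}{2}$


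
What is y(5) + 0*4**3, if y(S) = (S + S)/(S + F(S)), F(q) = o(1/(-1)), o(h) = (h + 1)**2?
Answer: 2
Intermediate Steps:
o(h) = (1 + h)**2
F(q) = 0 (F(q) = (1 + 1/(-1))**2 = (1 + 1*(-1))**2 = (1 - 1)**2 = 0**2 = 0)
y(S) = 2 (y(S) = (S + S)/(S + 0) = (2*S)/S = 2)
y(5) + 0*4**3 = 2 + 0*4**3 = 2 + 0*64 = 2 + 0 = 2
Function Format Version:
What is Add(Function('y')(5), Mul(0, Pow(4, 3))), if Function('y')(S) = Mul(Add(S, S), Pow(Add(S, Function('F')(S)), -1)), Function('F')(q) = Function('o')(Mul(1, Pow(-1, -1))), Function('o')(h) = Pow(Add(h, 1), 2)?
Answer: 2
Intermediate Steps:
Function('o')(h) = Pow(Add(1, h), 2)
Function('F')(q) = 0 (Function('F')(q) = Pow(Add(1, Mul(1, Pow(-1, -1))), 2) = Pow(Add(1, Mul(1, -1)), 2) = Pow(Add(1, -1), 2) = Pow(0, 2) = 0)
Function('y')(S) = 2 (Function('y')(S) = Mul(Add(S, S), Pow(Add(S, 0), -1)) = Mul(Mul(2, S), Pow(S, -1)) = 2)
Add(Function('y')(5), Mul(0, Pow(4, 3))) = Add(2, Mul(0, Pow(4, 3))) = Add(2, Mul(0, 64)) = Add(2, 0) = 2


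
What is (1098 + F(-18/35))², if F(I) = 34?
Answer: 1281424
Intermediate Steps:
(1098 + F(-18/35))² = (1098 + 34)² = 1132² = 1281424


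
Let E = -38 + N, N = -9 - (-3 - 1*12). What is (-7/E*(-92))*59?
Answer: -9499/8 ≈ -1187.4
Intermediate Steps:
N = 6 (N = -9 - (-3 - 12) = -9 - 1*(-15) = -9 + 15 = 6)
E = -32 (E = -38 + 6 = -32)
(-7/E*(-92))*59 = (-7/(-32)*(-92))*59 = (-7*(-1/32)*(-92))*59 = ((7/32)*(-92))*59 = -161/8*59 = -9499/8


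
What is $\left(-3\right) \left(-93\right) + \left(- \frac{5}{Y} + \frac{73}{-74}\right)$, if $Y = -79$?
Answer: $\frac{1625637}{5846} \approx 278.08$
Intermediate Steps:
$\left(-3\right) \left(-93\right) + \left(- \frac{5}{Y} + \frac{73}{-74}\right) = \left(-3\right) \left(-93\right) + \left(- \frac{5}{-79} + \frac{73}{-74}\right) = 279 + \left(\left(-5\right) \left(- \frac{1}{79}\right) + 73 \left(- \frac{1}{74}\right)\right) = 279 + \left(\frac{5}{79} - \frac{73}{74}\right) = 279 - \frac{5397}{5846} = \frac{1625637}{5846}$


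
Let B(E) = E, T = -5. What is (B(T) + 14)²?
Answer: 81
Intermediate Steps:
(B(T) + 14)² = (-5 + 14)² = 9² = 81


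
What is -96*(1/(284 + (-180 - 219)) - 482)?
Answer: 5321376/115 ≈ 46273.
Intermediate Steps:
-96*(1/(284 + (-180 - 219)) - 482) = -96*(1/(284 - 399) - 482) = -96*(1/(-115) - 482) = -96*(-1/115 - 482) = -96*(-55431/115) = 5321376/115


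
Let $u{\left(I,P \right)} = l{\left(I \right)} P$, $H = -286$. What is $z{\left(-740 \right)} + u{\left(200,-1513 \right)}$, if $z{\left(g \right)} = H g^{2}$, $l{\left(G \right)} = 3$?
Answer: $-156618139$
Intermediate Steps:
$u{\left(I,P \right)} = 3 P$
$z{\left(g \right)} = - 286 g^{2}$
$z{\left(-740 \right)} + u{\left(200,-1513 \right)} = - 286 \left(-740\right)^{2} + 3 \left(-1513\right) = \left(-286\right) 547600 - 4539 = -156613600 - 4539 = -156618139$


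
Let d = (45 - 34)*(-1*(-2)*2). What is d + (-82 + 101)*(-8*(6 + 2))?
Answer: -1172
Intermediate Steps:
d = 44 (d = 11*(2*2) = 11*4 = 44)
d + (-82 + 101)*(-8*(6 + 2)) = 44 + (-82 + 101)*(-8*(6 + 2)) = 44 + 19*(-8*8) = 44 + 19*(-64) = 44 - 1216 = -1172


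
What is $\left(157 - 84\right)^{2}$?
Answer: $5329$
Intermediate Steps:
$\left(157 - 84\right)^{2} = 73^{2} = 5329$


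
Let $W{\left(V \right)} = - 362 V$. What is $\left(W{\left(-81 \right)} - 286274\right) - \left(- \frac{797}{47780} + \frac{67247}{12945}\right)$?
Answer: $- \frac{31786224772739}{123702420} \approx -2.5696 \cdot 10^{5}$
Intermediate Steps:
$\left(W{\left(-81 \right)} - 286274\right) - \left(- \frac{797}{47780} + \frac{67247}{12945}\right) = \left(\left(-362\right) \left(-81\right) - 286274\right) - \left(- \frac{797}{47780} + \frac{67247}{12945}\right) = \left(29322 - 286274\right) - \frac{640548899}{123702420} = -256952 + \left(- \frac{67247}{12945} + \frac{797}{47780}\right) = -256952 - \frac{640548899}{123702420} = - \frac{31786224772739}{123702420}$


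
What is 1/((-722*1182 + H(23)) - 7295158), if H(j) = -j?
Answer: -1/8148585 ≈ -1.2272e-7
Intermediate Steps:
1/((-722*1182 + H(23)) - 7295158) = 1/((-722*1182 - 1*23) - 7295158) = 1/((-853404 - 23) - 7295158) = 1/(-853427 - 7295158) = 1/(-8148585) = -1/8148585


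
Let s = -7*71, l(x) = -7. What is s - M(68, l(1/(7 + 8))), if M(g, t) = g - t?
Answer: -572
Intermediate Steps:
s = -497
s - M(68, l(1/(7 + 8))) = -497 - (68 - 1*(-7)) = -497 - (68 + 7) = -497 - 1*75 = -497 - 75 = -572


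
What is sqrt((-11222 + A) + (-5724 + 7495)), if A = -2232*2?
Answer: 11*I*sqrt(115) ≈ 117.96*I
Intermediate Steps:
A = -4464
sqrt((-11222 + A) + (-5724 + 7495)) = sqrt((-11222 - 4464) + (-5724 + 7495)) = sqrt(-15686 + 1771) = sqrt(-13915) = 11*I*sqrt(115)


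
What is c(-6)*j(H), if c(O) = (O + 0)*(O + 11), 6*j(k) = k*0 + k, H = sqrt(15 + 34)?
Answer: -35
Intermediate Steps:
H = 7 (H = sqrt(49) = 7)
j(k) = k/6 (j(k) = (k*0 + k)/6 = (0 + k)/6 = k/6)
c(O) = O*(11 + O)
c(-6)*j(H) = (-6*(11 - 6))*((1/6)*7) = -6*5*(7/6) = -30*7/6 = -35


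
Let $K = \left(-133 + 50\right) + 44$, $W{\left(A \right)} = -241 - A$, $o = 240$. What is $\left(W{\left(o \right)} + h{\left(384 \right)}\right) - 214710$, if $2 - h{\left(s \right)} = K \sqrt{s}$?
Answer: $-215189 + 312 \sqrt{6} \approx -2.1442 \cdot 10^{5}$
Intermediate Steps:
$K = -39$ ($K = -83 + 44 = -39$)
$h{\left(s \right)} = 2 + 39 \sqrt{s}$ ($h{\left(s \right)} = 2 - - 39 \sqrt{s} = 2 + 39 \sqrt{s}$)
$\left(W{\left(o \right)} + h{\left(384 \right)}\right) - 214710 = \left(\left(-241 - 240\right) + \left(2 + 39 \sqrt{384}\right)\right) - 214710 = \left(\left(-241 - 240\right) + \left(2 + 39 \cdot 8 \sqrt{6}\right)\right) - 214710 = \left(-481 + \left(2 + 312 \sqrt{6}\right)\right) - 214710 = \left(-479 + 312 \sqrt{6}\right) - 214710 = -215189 + 312 \sqrt{6}$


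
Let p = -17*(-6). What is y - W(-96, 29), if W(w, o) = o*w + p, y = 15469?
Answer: 18151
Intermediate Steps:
p = 102
W(w, o) = 102 + o*w (W(w, o) = o*w + 102 = 102 + o*w)
y - W(-96, 29) = 15469 - (102 + 29*(-96)) = 15469 - (102 - 2784) = 15469 - 1*(-2682) = 15469 + 2682 = 18151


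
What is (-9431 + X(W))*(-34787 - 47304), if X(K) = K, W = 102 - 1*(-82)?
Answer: 759095477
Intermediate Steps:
W = 184 (W = 102 + 82 = 184)
(-9431 + X(W))*(-34787 - 47304) = (-9431 + 184)*(-34787 - 47304) = -9247*(-82091) = 759095477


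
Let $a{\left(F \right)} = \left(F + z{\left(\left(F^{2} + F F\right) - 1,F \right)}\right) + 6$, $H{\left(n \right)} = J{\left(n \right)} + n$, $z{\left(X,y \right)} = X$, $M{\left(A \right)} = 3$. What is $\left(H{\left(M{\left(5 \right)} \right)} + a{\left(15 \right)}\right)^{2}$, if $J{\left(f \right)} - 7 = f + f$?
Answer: $236196$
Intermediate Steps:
$J{\left(f \right)} = 7 + 2 f$ ($J{\left(f \right)} = 7 + \left(f + f\right) = 7 + 2 f$)
$H{\left(n \right)} = 7 + 3 n$ ($H{\left(n \right)} = \left(7 + 2 n\right) + n = 7 + 3 n$)
$a{\left(F \right)} = 5 + F + 2 F^{2}$ ($a{\left(F \right)} = \left(F - \left(1 - F^{2} - F F\right)\right) + 6 = \left(F + \left(\left(F^{2} + F^{2}\right) - 1\right)\right) + 6 = \left(F + \left(2 F^{2} - 1\right)\right) + 6 = \left(F + \left(-1 + 2 F^{2}\right)\right) + 6 = \left(-1 + F + 2 F^{2}\right) + 6 = 5 + F + 2 F^{2}$)
$\left(H{\left(M{\left(5 \right)} \right)} + a{\left(15 \right)}\right)^{2} = \left(\left(7 + 3 \cdot 3\right) + \left(5 + 15 + 2 \cdot 15^{2}\right)\right)^{2} = \left(\left(7 + 9\right) + \left(5 + 15 + 2 \cdot 225\right)\right)^{2} = \left(16 + \left(5 + 15 + 450\right)\right)^{2} = \left(16 + 470\right)^{2} = 486^{2} = 236196$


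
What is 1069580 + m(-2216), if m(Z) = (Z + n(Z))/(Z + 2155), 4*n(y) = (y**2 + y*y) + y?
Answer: 62791822/61 ≈ 1.0294e+6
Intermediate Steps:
n(y) = y**2/2 + y/4 (n(y) = ((y**2 + y*y) + y)/4 = ((y**2 + y**2) + y)/4 = (2*y**2 + y)/4 = (y + 2*y**2)/4 = y**2/2 + y/4)
m(Z) = (Z + Z*(1 + 2*Z)/4)/(2155 + Z) (m(Z) = (Z + Z*(1 + 2*Z)/4)/(Z + 2155) = (Z + Z*(1 + 2*Z)/4)/(2155 + Z))
1069580 + m(-2216) = 1069580 + (1/4)*(-2216)*(5 + 2*(-2216))/(2155 - 2216) = 1069580 + (1/4)*(-2216)*(5 - 4432)/(-61) = 1069580 + (1/4)*(-2216)*(-1/61)*(-4427) = 1069580 - 2452558/61 = 62791822/61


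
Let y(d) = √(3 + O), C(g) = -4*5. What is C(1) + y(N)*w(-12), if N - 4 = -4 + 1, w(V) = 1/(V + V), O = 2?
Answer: -20 - √5/24 ≈ -20.093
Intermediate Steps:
C(g) = -20
w(V) = 1/(2*V)
N = 1 (N = 4 + (-4 + 1) = 4 - 3 = 1)
y(d) = √5 (y(d) = √(3 + 2) = √5)
C(1) + y(N)*w(-12) = -20 + √5*((½)/(-12)) = -20 + √5*((½)*(-1/12)) = -20 + √5*(-1/24) = -20 - √5/24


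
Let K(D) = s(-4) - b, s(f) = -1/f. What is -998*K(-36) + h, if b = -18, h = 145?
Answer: -36137/2 ≈ -18069.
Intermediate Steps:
K(D) = 73/4 (K(D) = -1/(-4) - 1*(-18) = -1*(-¼) + 18 = ¼ + 18 = 73/4)
-998*K(-36) + h = -998*73/4 + 145 = -36427/2 + 145 = -36137/2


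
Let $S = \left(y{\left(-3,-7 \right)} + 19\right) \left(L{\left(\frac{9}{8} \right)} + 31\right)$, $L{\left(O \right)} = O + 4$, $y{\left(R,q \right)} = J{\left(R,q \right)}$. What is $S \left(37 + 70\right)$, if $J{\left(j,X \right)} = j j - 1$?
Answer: $\frac{834921}{8} \approx 1.0437 \cdot 10^{5}$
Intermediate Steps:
$J{\left(j,X \right)} = -1 + j^{2}$ ($J{\left(j,X \right)} = j^{2} - 1 = -1 + j^{2}$)
$y{\left(R,q \right)} = -1 + R^{2}$
$L{\left(O \right)} = 4 + O$
$S = \frac{7803}{8}$ ($S = \left(\left(-1 + \left(-3\right)^{2}\right) + 19\right) \left(\left(4 + \frac{9}{8}\right) + 31\right) = \left(\left(-1 + 9\right) + 19\right) \left(\left(4 + 9 \cdot \frac{1}{8}\right) + 31\right) = \left(8 + 19\right) \left(\left(4 + \frac{9}{8}\right) + 31\right) = 27 \left(\frac{41}{8} + 31\right) = 27 \cdot \frac{289}{8} = \frac{7803}{8} \approx 975.38$)
$S \left(37 + 70\right) = \frac{7803 \left(37 + 70\right)}{8} = \frac{7803}{8} \cdot 107 = \frac{834921}{8}$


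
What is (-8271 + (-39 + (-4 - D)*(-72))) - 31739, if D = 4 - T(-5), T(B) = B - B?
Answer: -39473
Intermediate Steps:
T(B) = 0
D = 4 (D = 4 - 1*0 = 4 + 0 = 4)
(-8271 + (-39 + (-4 - D)*(-72))) - 31739 = (-8271 + (-39 + (-4 - 1*4)*(-72))) - 31739 = (-8271 + (-39 + (-4 - 4)*(-72))) - 31739 = (-8271 + (-39 - 8*(-72))) - 31739 = (-8271 + (-39 + 576)) - 31739 = (-8271 + 537) - 31739 = -7734 - 31739 = -39473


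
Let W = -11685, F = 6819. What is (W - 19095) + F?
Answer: -23961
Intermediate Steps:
(W - 19095) + F = (-11685 - 19095) + 6819 = -30780 + 6819 = -23961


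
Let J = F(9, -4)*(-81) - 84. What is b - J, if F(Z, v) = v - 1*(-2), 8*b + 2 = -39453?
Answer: -40079/8 ≈ -5009.9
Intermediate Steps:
b = -39455/8 (b = -¼ + (⅛)*(-39453) = -¼ - 39453/8 = -39455/8 ≈ -4931.9)
F(Z, v) = 2 + v (F(Z, v) = v + 2 = 2 + v)
J = 78 (J = (2 - 4)*(-81) - 84 = -2*(-81) - 84 = 162 - 84 = 78)
b - J = -39455/8 - 1*78 = -39455/8 - 78 = -40079/8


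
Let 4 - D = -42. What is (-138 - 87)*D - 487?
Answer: -10837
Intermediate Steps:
D = 46 (D = 4 - 1*(-42) = 4 + 42 = 46)
(-138 - 87)*D - 487 = (-138 - 87)*46 - 487 = -225*46 - 487 = -10350 - 487 = -10837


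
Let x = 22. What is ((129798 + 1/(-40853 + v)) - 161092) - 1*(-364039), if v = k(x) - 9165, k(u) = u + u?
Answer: 16628598629/49974 ≈ 3.3275e+5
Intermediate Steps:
k(u) = 2*u
v = -9121 (v = 2*22 - 9165 = 44 - 9165 = -9121)
((129798 + 1/(-40853 + v)) - 161092) - 1*(-364039) = ((129798 + 1/(-40853 - 9121)) - 161092) - 1*(-364039) = ((129798 + 1/(-49974)) - 161092) + 364039 = ((129798 - 1/49974) - 161092) + 364039 = (6486525251/49974 - 161092) + 364039 = -1563886357/49974 + 364039 = 16628598629/49974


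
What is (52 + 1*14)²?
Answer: 4356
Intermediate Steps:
(52 + 1*14)² = (52 + 14)² = 66² = 4356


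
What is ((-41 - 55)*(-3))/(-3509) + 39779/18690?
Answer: 134201791/65583210 ≈ 2.0463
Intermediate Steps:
((-41 - 55)*(-3))/(-3509) + 39779/18690 = -96*(-3)*(-1/3509) + 39779*(1/18690) = 288*(-1/3509) + 39779/18690 = -288/3509 + 39779/18690 = 134201791/65583210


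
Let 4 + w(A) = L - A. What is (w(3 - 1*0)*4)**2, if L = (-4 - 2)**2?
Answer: 13456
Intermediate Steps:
L = 36 (L = (-6)**2 = 36)
w(A) = 32 - A (w(A) = -4 + (36 - A) = 32 - A)
(w(3 - 1*0)*4)**2 = ((32 - (3 - 1*0))*4)**2 = ((32 - (3 + 0))*4)**2 = ((32 - 1*3)*4)**2 = ((32 - 3)*4)**2 = (29*4)**2 = 116**2 = 13456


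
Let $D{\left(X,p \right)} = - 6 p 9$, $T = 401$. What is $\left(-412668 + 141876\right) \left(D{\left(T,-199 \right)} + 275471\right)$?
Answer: $-77505273864$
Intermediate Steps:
$D{\left(X,p \right)} = - 54 p$
$\left(-412668 + 141876\right) \left(D{\left(T,-199 \right)} + 275471\right) = \left(-412668 + 141876\right) \left(\left(-54\right) \left(-199\right) + 275471\right) = - 270792 \left(10746 + 275471\right) = \left(-270792\right) 286217 = -77505273864$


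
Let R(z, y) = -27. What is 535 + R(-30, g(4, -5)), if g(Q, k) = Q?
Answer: 508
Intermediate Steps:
535 + R(-30, g(4, -5)) = 535 - 27 = 508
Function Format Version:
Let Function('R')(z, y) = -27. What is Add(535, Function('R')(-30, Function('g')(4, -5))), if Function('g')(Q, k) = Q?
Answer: 508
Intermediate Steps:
Add(535, Function('R')(-30, Function('g')(4, -5))) = Add(535, -27) = 508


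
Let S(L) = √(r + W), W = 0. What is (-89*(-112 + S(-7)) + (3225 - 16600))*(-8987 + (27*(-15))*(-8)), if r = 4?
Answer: 20602995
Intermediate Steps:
S(L) = 2 (S(L) = √(4 + 0) = √4 = 2)
(-89*(-112 + S(-7)) + (3225 - 16600))*(-8987 + (27*(-15))*(-8)) = (-89*(-112 + 2) + (3225 - 16600))*(-8987 + (27*(-15))*(-8)) = (-89*(-110) - 13375)*(-8987 - 405*(-8)) = (9790 - 13375)*(-8987 + 3240) = -3585*(-5747) = 20602995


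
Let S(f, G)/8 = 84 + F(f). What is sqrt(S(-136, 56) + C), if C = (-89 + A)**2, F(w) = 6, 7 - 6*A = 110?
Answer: sqrt(431689)/6 ≈ 109.51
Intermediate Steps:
A = -103/6 (A = 7/6 - 1/6*110 = 7/6 - 55/3 = -103/6 ≈ -17.167)
S(f, G) = 720 (S(f, G) = 8*(84 + 6) = 8*90 = 720)
C = 405769/36 (C = (-89 - 103/6)**2 = (-637/6)**2 = 405769/36 ≈ 11271.)
sqrt(S(-136, 56) + C) = sqrt(720 + 405769/36) = sqrt(431689/36) = sqrt(431689)/6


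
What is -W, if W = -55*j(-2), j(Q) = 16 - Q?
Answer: 990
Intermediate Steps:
W = -990 (W = -55*(16 - 1*(-2)) = -55*(16 + 2) = -55*18 = -990)
-W = -1*(-990) = 990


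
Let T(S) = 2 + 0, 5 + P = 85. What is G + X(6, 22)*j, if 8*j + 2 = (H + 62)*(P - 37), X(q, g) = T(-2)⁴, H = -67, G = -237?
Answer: -671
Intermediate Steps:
P = 80 (P = -5 + 85 = 80)
T(S) = 2
X(q, g) = 16 (X(q, g) = 2⁴ = 16)
j = -217/8 (j = -¼ + ((-67 + 62)*(80 - 37))/8 = -¼ + (-5*43)/8 = -¼ + (⅛)*(-215) = -¼ - 215/8 = -217/8 ≈ -27.125)
G + X(6, 22)*j = -237 + 16*(-217/8) = -237 - 434 = -671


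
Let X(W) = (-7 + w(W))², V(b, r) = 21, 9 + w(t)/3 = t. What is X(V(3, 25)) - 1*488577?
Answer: -487736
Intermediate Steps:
w(t) = -27 + 3*t
X(W) = (-34 + 3*W)² (X(W) = (-7 + (-27 + 3*W))² = (-34 + 3*W)²)
X(V(3, 25)) - 1*488577 = (-34 + 3*21)² - 1*488577 = (-34 + 63)² - 488577 = 29² - 488577 = 841 - 488577 = -487736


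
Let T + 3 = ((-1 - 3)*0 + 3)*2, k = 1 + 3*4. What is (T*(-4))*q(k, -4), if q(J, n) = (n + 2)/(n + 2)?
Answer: -12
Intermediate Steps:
k = 13 (k = 1 + 12 = 13)
q(J, n) = 1 (q(J, n) = (2 + n)/(2 + n) = 1)
T = 3 (T = -3 + ((-1 - 3)*0 + 3)*2 = -3 + (-4*0 + 3)*2 = -3 + (0 + 3)*2 = -3 + 3*2 = -3 + 6 = 3)
(T*(-4))*q(k, -4) = (3*(-4))*1 = -12*1 = -12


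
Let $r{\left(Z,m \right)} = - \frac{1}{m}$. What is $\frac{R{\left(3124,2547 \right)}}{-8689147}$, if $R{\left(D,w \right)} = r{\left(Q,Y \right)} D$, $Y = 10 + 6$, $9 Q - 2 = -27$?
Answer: $\frac{781}{34756588} \approx 2.2471 \cdot 10^{-5}$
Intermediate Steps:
$Q = - \frac{25}{9}$ ($Q = \frac{2}{9} + \frac{1}{9} \left(-27\right) = \frac{2}{9} - 3 = - \frac{25}{9} \approx -2.7778$)
$Y = 16$
$R{\left(D,w \right)} = - \frac{D}{16}$ ($R{\left(D,w \right)} = - \frac{1}{16} D = \left(-1\right) \frac{1}{16} D = - \frac{D}{16}$)
$\frac{R{\left(3124,2547 \right)}}{-8689147} = \frac{\left(- \frac{1}{16}\right) 3124}{-8689147} = \left(- \frac{781}{4}\right) \left(- \frac{1}{8689147}\right) = \frac{781}{34756588}$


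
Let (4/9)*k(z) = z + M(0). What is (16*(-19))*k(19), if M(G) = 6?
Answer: -17100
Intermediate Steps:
k(z) = 27/2 + 9*z/4 (k(z) = 9*(z + 6)/4 = 9*(6 + z)/4 = 27/2 + 9*z/4)
(16*(-19))*k(19) = (16*(-19))*(27/2 + (9/4)*19) = -304*(27/2 + 171/4) = -304*225/4 = -17100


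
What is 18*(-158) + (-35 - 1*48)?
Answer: -2927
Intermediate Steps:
18*(-158) + (-35 - 1*48) = -2844 + (-35 - 48) = -2844 - 83 = -2927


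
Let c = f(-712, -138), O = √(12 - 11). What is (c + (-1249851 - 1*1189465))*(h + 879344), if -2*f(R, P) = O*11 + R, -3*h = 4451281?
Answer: 2948301169273/2 ≈ 1.4742e+12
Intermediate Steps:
O = 1 (O = √1 = 1)
h = -4451281/3 (h = -⅓*4451281 = -4451281/3 ≈ -1.4838e+6)
f(R, P) = -11/2 - R/2 (f(R, P) = -(1*11 + R)/2 = -(11 + R)/2 = -11/2 - R/2)
c = 701/2 (c = -11/2 - ½*(-712) = -11/2 + 356 = 701/2 ≈ 350.50)
(c + (-1249851 - 1*1189465))*(h + 879344) = (701/2 + (-1249851 - 1*1189465))*(-4451281/3 + 879344) = (701/2 + (-1249851 - 1189465))*(-1813249/3) = (701/2 - 2439316)*(-1813249/3) = -4877931/2*(-1813249/3) = 2948301169273/2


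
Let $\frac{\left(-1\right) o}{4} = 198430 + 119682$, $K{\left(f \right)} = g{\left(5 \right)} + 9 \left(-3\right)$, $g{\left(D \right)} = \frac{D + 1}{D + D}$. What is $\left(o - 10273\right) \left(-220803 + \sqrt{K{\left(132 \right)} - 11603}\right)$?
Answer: $283228644963 - \frac{1282721 i \sqrt{290735}}{5} \approx 2.8323 \cdot 10^{11} - 1.3833 \cdot 10^{8} i$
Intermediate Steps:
$g{\left(D \right)} = \frac{1 + D}{2 D}$
$K{\left(f \right)} = - \frac{132}{5}$ ($K{\left(f \right)} = \frac{1 + 5}{2 \cdot 5} + 9 \left(-3\right) = \frac{1}{2} \cdot \frac{1}{5} \cdot 6 - 27 = \frac{3}{5} - 27 = - \frac{132}{5}$)
$o = -1272448$ ($o = - 4 \left(198430 + 119682\right) = \left(-4\right) 318112 = -1272448$)
$\left(o - 10273\right) \left(-220803 + \sqrt{K{\left(132 \right)} - 11603}\right) = \left(-1272448 - 10273\right) \left(-220803 + \sqrt{- \frac{132}{5} - 11603}\right) = - 1282721 \left(-220803 + \sqrt{- \frac{58147}{5}}\right) = - 1282721 \left(-220803 + \frac{i \sqrt{290735}}{5}\right) = 283228644963 - \frac{1282721 i \sqrt{290735}}{5}$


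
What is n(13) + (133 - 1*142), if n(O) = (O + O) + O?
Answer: 30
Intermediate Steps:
n(O) = 3*O (n(O) = 2*O + O = 3*O)
n(13) + (133 - 1*142) = 3*13 + (133 - 1*142) = 39 + (133 - 142) = 39 - 9 = 30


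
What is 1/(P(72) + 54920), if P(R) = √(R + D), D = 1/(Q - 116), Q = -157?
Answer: 2998632/164684865509 - √5365815/823424327545 ≈ 1.8205e-5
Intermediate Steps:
D = -1/273 (D = 1/(-157 - 116) = 1/(-273) = -1/273 ≈ -0.0036630)
P(R) = √(-1/273 + R) (P(R) = √(R - 1/273) = √(-1/273 + R))
1/(P(72) + 54920) = 1/(√(-273 + 74529*72)/273 + 54920) = 1/(√(-273 + 5366088)/273 + 54920) = 1/(√5365815/273 + 54920) = 1/(54920 + √5365815/273)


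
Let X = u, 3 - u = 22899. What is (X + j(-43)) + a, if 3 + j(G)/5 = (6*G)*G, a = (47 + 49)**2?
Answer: 41775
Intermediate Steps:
a = 9216 (a = 96**2 = 9216)
u = -22896 (u = 3 - 1*22899 = 3 - 22899 = -22896)
j(G) = -15 + 30*G**2 (j(G) = -15 + 5*((6*G)*G) = -15 + 5*(6*G**2) = -15 + 30*G**2)
X = -22896
(X + j(-43)) + a = (-22896 + (-15 + 30*(-43)**2)) + 9216 = (-22896 + (-15 + 30*1849)) + 9216 = (-22896 + (-15 + 55470)) + 9216 = (-22896 + 55455) + 9216 = 32559 + 9216 = 41775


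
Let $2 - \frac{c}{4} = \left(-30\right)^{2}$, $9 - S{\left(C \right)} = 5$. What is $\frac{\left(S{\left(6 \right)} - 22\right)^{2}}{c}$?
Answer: $- \frac{81}{898} \approx -0.0902$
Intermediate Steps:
$S{\left(C \right)} = 4$ ($S{\left(C \right)} = 9 - 5 = 4$)
$c = -3592$ ($c = 8 - 4 \left(-30\right)^{2} = 8 - 3600 = -3592$)
$\frac{\left(S{\left(6 \right)} - 22\right)^{2}}{c} = \frac{\left(4 - 22\right)^{2}}{-3592} = \left(-18\right)^{2} \left(- \frac{1}{3592}\right) = 324 \left(- \frac{1}{3592}\right) = - \frac{81}{898}$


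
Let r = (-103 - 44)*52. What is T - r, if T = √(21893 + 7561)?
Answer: 7644 + √29454 ≈ 7815.6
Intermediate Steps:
r = -7644 (r = -147*52 = -7644)
T = √29454 ≈ 171.62
T - r = √29454 - 1*(-7644) = √29454 + 7644 = 7644 + √29454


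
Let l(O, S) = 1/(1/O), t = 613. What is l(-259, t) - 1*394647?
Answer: -394906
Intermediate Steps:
l(O, S) = O
l(-259, t) - 1*394647 = -259 - 1*394647 = -259 - 394647 = -394906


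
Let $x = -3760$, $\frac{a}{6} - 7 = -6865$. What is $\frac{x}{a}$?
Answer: $\frac{940}{10287} \approx 0.091377$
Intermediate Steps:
$a = -41148$ ($a = 42 + 6 \left(-6865\right) = 42 - 41190 = -41148$)
$\frac{x}{a} = - \frac{3760}{-41148} = \left(-3760\right) \left(- \frac{1}{41148}\right) = \frac{940}{10287}$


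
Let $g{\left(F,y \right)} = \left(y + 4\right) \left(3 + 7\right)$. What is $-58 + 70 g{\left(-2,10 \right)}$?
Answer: $9742$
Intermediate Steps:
$g{\left(F,y \right)} = 40 + 10 y$ ($g{\left(F,y \right)} = \left(4 + y\right) 10 = 40 + 10 y$)
$-58 + 70 g{\left(-2,10 \right)} = -58 + 70 \left(40 + 10 \cdot 10\right) = -58 + 70 \left(40 + 100\right) = -58 + 70 \cdot 140 = -58 + 9800 = 9742$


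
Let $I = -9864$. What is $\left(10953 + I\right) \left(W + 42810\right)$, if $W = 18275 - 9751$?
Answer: $55902726$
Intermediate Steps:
$W = 8524$
$\left(10953 + I\right) \left(W + 42810\right) = \left(10953 - 9864\right) \left(8524 + 42810\right) = 1089 \cdot 51334 = 55902726$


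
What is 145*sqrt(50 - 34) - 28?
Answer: 552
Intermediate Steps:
145*sqrt(50 - 34) - 28 = 145*sqrt(16) - 28 = 145*4 - 28 = 580 - 28 = 552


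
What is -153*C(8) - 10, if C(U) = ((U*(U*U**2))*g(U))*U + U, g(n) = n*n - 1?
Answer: -315851986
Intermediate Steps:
g(n) = -1 + n**2 (g(n) = n**2 - 1 = -1 + n**2)
C(U) = U + U**5*(-1 + U**2) (C(U) = ((U*(U*U**2))*(-1 + U**2))*U + U = ((U*U**3)*(-1 + U**2))*U + U = (U**4*(-1 + U**2))*U + U = U**5*(-1 + U**2) + U = U + U**5*(-1 + U**2))
-153*C(8) - 10 = -153*(8 + 8**7 - 1*8**5) - 10 = -153*(8 + 2097152 - 1*32768) - 10 = -153*(8 + 2097152 - 32768) - 10 = -153*2064392 - 10 = -315851976 - 10 = -315851986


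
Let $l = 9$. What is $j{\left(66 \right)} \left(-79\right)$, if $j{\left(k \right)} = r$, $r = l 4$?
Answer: $-2844$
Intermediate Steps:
$r = 36$ ($r = 9 \cdot 4 = 36$)
$j{\left(k \right)} = 36$
$j{\left(66 \right)} \left(-79\right) = 36 \left(-79\right) = -2844$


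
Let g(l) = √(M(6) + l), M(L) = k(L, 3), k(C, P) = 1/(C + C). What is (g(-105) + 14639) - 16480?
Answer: -1841 + I*√3777/6 ≈ -1841.0 + 10.243*I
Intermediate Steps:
k(C, P) = 1/(2*C)
M(L) = 1/(2*L)
g(l) = √(1/12 + l) (g(l) = √((½)/6 + l) = √((½)*(⅙) + l) = √(1/12 + l))
(g(-105) + 14639) - 16480 = (√(3 + 36*(-105))/6 + 14639) - 16480 = (√(3 - 3780)/6 + 14639) - 16480 = (√(-3777)/6 + 14639) - 16480 = ((I*√3777)/6 + 14639) - 16480 = (I*√3777/6 + 14639) - 16480 = (14639 + I*√3777/6) - 16480 = -1841 + I*√3777/6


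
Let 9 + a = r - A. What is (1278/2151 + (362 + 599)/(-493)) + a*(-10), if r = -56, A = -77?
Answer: -14298913/117827 ≈ -121.36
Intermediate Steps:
a = 12 (a = -9 + (-56 - 1*(-77)) = -9 + (-56 + 77) = -9 + 21 = 12)
(1278/2151 + (362 + 599)/(-493)) + a*(-10) = (1278/2151 + (362 + 599)/(-493)) + 12*(-10) = (1278*(1/2151) + 961*(-1/493)) - 120 = (142/239 - 961/493) - 120 = -159673/117827 - 120 = -14298913/117827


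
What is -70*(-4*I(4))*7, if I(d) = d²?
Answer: 31360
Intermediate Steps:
-70*(-4*I(4))*7 = -70*(-4*4²)*7 = -70*(-4*16)*7 = -(-4480)*7 = -70*(-448) = 31360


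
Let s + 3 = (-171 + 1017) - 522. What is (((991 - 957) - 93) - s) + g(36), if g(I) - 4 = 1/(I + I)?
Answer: -27071/72 ≈ -375.99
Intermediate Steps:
s = 321 (s = -3 + ((-171 + 1017) - 522) = -3 + (846 - 522) = -3 + 324 = 321)
g(I) = 4 + 1/(2*I) (g(I) = 4 + 1/(I + I) = 4 + 1/(2*I))
(((991 - 957) - 93) - s) + g(36) = (((991 - 957) - 93) - 1*321) + (4 + (½)/36) = ((34 - 93) - 321) + (4 + (½)*(1/36)) = (-59 - 321) + (4 + 1/72) = -380 + 289/72 = -27071/72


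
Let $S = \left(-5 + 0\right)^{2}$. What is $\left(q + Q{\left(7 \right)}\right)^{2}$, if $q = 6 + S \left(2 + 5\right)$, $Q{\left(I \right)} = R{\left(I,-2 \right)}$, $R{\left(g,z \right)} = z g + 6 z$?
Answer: $24025$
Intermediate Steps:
$R{\left(g,z \right)} = 6 z + g z$ ($R{\left(g,z \right)} = g z + 6 z = 6 z + g z$)
$Q{\left(I \right)} = -12 - 2 I$ ($Q{\left(I \right)} = - 2 \left(6 + I\right) = -12 - 2 I$)
$S = 25$ ($S = \left(-5\right)^{2} = 25$)
$q = 181$ ($q = 6 + 25 \left(2 + 5\right) = 6 + 25 \cdot 7 = 6 + 175 = 181$)
$\left(q + Q{\left(7 \right)}\right)^{2} = \left(181 - 26\right)^{2} = 155^{2} = 24025$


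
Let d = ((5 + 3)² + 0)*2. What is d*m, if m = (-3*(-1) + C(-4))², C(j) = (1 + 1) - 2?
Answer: 1152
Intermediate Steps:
C(j) = 0 (C(j) = 2 - 2 = 0)
m = 9 (m = (-3*(-1) + 0)² = (3 + 0)² = 3² = 9)
d = 128 (d = (8² + 0)*2 = (64 + 0)*2 = 64*2 = 128)
d*m = 128*9 = 1152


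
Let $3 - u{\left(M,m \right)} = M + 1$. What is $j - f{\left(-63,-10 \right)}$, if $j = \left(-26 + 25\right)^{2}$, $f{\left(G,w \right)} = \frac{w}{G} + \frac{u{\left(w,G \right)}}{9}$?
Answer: $- \frac{31}{63} \approx -0.49206$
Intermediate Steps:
$u{\left(M,m \right)} = 2 - M$ ($u{\left(M,m \right)} = 3 - \left(M + 1\right) = 3 - \left(1 + M\right) = 2 - M$)
$f{\left(G,w \right)} = \frac{2}{9} - \frac{w}{9} + \frac{w}{G}$ ($f{\left(G,w \right)} = \frac{w}{G} + \frac{2 - w}{9} = \frac{w}{G} + \left(2 - w\right) \frac{1}{9} = \frac{w}{G} - \left(- \frac{2}{9} + \frac{w}{9}\right) = \frac{2}{9} - \frac{w}{9} + \frac{w}{G}$)
$j = 1$ ($j = \left(-1\right)^{2} = 1$)
$j - f{\left(-63,-10 \right)} = 1 - \frac{-10 + \frac{1}{9} \left(-63\right) \left(2 - -10\right)}{-63} = 1 - - \frac{-10 + \frac{1}{9} \left(-63\right) \left(2 + 10\right)}{63} = 1 - - \frac{-10 + \frac{1}{9} \left(-63\right) 12}{63} = 1 - - \frac{-10 - 84}{63} = 1 - \left(- \frac{1}{63}\right) \left(-94\right) = 1 - \frac{94}{63} = - \frac{31}{63}$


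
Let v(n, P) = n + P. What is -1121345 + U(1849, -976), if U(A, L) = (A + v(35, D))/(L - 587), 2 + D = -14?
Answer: -1752664103/1563 ≈ -1.1213e+6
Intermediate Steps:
D = -16 (D = -2 - 14 = -16)
v(n, P) = P + n
U(A, L) = (19 + A)/(-587 + L) (U(A, L) = (A + (-16 + 35))/(L - 587) = (A + 19)/(-587 + L) = (19 + A)/(-587 + L))
-1121345 + U(1849, -976) = -1121345 + (19 + 1849)/(-587 - 976) = -1121345 + 1868/(-1563) = -1121345 - 1/1563*1868 = -1121345 - 1868/1563 = -1752664103/1563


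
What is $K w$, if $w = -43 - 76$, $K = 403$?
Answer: $-47957$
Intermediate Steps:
$w = -119$ ($w = -43 - 76 = -119$)
$K w = 403 \left(-119\right) = -47957$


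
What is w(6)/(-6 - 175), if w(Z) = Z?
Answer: -6/181 ≈ -0.033149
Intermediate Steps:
w(6)/(-6 - 175) = 6/(-6 - 175) = 6/(-181) = -1/181*6 = -6/181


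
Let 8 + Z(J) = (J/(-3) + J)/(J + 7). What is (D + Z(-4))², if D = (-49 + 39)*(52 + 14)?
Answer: 36240400/81 ≈ 4.4741e+5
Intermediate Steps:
D = -660 (D = -10*66 = -660)
Z(J) = -8 + 2*J/(3*(7 + J)) (Z(J) = -8 + (J/(-3) + J)/(J + 7) = -8 + (J*(-⅓) + J)/(7 + J) = -8 + (-J/3 + J)/(7 + J) = -8 + (2*J/3)/(7 + J) = -8 + 2*J/(3*(7 + J)))
(D + Z(-4))² = (-660 + 2*(-84 - 11*(-4))/(3*(7 - 4)))² = (-660 + (⅔)*(-84 + 44)/3)² = (-660 + (⅔)*(⅓)*(-40))² = (-660 - 80/9)² = (-6020/9)² = 36240400/81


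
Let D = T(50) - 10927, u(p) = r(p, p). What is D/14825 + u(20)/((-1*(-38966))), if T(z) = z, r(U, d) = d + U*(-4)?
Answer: -212361341/288835475 ≈ -0.73523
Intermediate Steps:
r(U, d) = d - 4*U
u(p) = -3*p (u(p) = p - 4*p = -3*p)
D = -10877 (D = 50 - 10927 = -10877)
D/14825 + u(20)/((-1*(-38966))) = -10877/14825 + (-3*20)/((-1*(-38966))) = -10877*1/14825 - 60/38966 = -10877/14825 - 60*1/38966 = -10877/14825 - 30/19483 = -212361341/288835475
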